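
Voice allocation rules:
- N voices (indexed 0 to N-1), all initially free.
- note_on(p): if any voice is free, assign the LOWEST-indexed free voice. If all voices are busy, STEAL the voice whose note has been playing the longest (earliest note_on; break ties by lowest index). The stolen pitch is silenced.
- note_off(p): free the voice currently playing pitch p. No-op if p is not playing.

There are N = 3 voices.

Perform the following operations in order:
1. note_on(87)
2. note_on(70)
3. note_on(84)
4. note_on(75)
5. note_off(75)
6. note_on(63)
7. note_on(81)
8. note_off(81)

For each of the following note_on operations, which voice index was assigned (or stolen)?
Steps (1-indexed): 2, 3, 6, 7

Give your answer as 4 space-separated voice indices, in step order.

Answer: 1 2 0 1

Derivation:
Op 1: note_on(87): voice 0 is free -> assigned | voices=[87 - -]
Op 2: note_on(70): voice 1 is free -> assigned | voices=[87 70 -]
Op 3: note_on(84): voice 2 is free -> assigned | voices=[87 70 84]
Op 4: note_on(75): all voices busy, STEAL voice 0 (pitch 87, oldest) -> assign | voices=[75 70 84]
Op 5: note_off(75): free voice 0 | voices=[- 70 84]
Op 6: note_on(63): voice 0 is free -> assigned | voices=[63 70 84]
Op 7: note_on(81): all voices busy, STEAL voice 1 (pitch 70, oldest) -> assign | voices=[63 81 84]
Op 8: note_off(81): free voice 1 | voices=[63 - 84]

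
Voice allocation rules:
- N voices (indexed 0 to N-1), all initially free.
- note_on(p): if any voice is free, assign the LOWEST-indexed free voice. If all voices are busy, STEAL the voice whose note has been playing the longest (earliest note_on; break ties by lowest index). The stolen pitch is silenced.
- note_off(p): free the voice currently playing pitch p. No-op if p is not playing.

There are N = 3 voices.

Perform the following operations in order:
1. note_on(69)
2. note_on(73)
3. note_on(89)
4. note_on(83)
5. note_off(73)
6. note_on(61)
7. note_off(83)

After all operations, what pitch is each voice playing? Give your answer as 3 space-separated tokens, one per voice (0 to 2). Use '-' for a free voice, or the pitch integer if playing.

Answer: - 61 89

Derivation:
Op 1: note_on(69): voice 0 is free -> assigned | voices=[69 - -]
Op 2: note_on(73): voice 1 is free -> assigned | voices=[69 73 -]
Op 3: note_on(89): voice 2 is free -> assigned | voices=[69 73 89]
Op 4: note_on(83): all voices busy, STEAL voice 0 (pitch 69, oldest) -> assign | voices=[83 73 89]
Op 5: note_off(73): free voice 1 | voices=[83 - 89]
Op 6: note_on(61): voice 1 is free -> assigned | voices=[83 61 89]
Op 7: note_off(83): free voice 0 | voices=[- 61 89]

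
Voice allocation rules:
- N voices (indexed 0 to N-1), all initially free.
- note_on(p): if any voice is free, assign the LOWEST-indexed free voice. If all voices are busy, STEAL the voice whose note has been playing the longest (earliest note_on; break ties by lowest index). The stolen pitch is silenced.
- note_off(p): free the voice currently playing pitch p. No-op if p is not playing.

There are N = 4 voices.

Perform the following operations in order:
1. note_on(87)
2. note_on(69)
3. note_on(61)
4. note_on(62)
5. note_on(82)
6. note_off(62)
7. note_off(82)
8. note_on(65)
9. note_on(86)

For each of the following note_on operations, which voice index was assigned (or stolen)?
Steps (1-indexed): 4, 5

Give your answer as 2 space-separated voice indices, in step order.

Answer: 3 0

Derivation:
Op 1: note_on(87): voice 0 is free -> assigned | voices=[87 - - -]
Op 2: note_on(69): voice 1 is free -> assigned | voices=[87 69 - -]
Op 3: note_on(61): voice 2 is free -> assigned | voices=[87 69 61 -]
Op 4: note_on(62): voice 3 is free -> assigned | voices=[87 69 61 62]
Op 5: note_on(82): all voices busy, STEAL voice 0 (pitch 87, oldest) -> assign | voices=[82 69 61 62]
Op 6: note_off(62): free voice 3 | voices=[82 69 61 -]
Op 7: note_off(82): free voice 0 | voices=[- 69 61 -]
Op 8: note_on(65): voice 0 is free -> assigned | voices=[65 69 61 -]
Op 9: note_on(86): voice 3 is free -> assigned | voices=[65 69 61 86]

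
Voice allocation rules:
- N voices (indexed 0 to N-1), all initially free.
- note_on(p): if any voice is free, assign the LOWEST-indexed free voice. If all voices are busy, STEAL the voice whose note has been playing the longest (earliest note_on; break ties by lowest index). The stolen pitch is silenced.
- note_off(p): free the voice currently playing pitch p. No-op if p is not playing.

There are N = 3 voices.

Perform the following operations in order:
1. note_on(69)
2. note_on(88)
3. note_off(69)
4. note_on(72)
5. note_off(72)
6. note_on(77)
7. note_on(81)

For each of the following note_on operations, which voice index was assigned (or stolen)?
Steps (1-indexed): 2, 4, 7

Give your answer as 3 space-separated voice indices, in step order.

Answer: 1 0 2

Derivation:
Op 1: note_on(69): voice 0 is free -> assigned | voices=[69 - -]
Op 2: note_on(88): voice 1 is free -> assigned | voices=[69 88 -]
Op 3: note_off(69): free voice 0 | voices=[- 88 -]
Op 4: note_on(72): voice 0 is free -> assigned | voices=[72 88 -]
Op 5: note_off(72): free voice 0 | voices=[- 88 -]
Op 6: note_on(77): voice 0 is free -> assigned | voices=[77 88 -]
Op 7: note_on(81): voice 2 is free -> assigned | voices=[77 88 81]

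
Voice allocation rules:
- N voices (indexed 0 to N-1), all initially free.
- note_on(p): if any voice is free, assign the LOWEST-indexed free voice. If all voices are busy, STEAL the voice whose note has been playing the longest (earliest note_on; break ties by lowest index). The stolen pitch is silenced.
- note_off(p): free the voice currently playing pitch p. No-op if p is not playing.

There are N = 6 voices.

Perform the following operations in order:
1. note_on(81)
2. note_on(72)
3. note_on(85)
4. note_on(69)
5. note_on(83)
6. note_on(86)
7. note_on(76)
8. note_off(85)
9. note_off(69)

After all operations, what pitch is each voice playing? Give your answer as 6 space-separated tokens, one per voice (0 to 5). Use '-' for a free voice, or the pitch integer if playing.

Answer: 76 72 - - 83 86

Derivation:
Op 1: note_on(81): voice 0 is free -> assigned | voices=[81 - - - - -]
Op 2: note_on(72): voice 1 is free -> assigned | voices=[81 72 - - - -]
Op 3: note_on(85): voice 2 is free -> assigned | voices=[81 72 85 - - -]
Op 4: note_on(69): voice 3 is free -> assigned | voices=[81 72 85 69 - -]
Op 5: note_on(83): voice 4 is free -> assigned | voices=[81 72 85 69 83 -]
Op 6: note_on(86): voice 5 is free -> assigned | voices=[81 72 85 69 83 86]
Op 7: note_on(76): all voices busy, STEAL voice 0 (pitch 81, oldest) -> assign | voices=[76 72 85 69 83 86]
Op 8: note_off(85): free voice 2 | voices=[76 72 - 69 83 86]
Op 9: note_off(69): free voice 3 | voices=[76 72 - - 83 86]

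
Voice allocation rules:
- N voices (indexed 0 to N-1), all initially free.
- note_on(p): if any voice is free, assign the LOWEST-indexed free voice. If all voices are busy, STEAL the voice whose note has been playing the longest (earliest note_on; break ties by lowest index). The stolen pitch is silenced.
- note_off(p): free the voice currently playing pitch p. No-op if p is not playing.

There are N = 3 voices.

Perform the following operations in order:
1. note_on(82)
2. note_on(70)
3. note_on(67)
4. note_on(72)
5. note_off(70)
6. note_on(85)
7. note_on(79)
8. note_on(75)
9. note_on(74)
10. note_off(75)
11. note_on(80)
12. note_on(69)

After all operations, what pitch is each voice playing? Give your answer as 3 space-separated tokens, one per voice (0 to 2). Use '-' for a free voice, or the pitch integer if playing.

Op 1: note_on(82): voice 0 is free -> assigned | voices=[82 - -]
Op 2: note_on(70): voice 1 is free -> assigned | voices=[82 70 -]
Op 3: note_on(67): voice 2 is free -> assigned | voices=[82 70 67]
Op 4: note_on(72): all voices busy, STEAL voice 0 (pitch 82, oldest) -> assign | voices=[72 70 67]
Op 5: note_off(70): free voice 1 | voices=[72 - 67]
Op 6: note_on(85): voice 1 is free -> assigned | voices=[72 85 67]
Op 7: note_on(79): all voices busy, STEAL voice 2 (pitch 67, oldest) -> assign | voices=[72 85 79]
Op 8: note_on(75): all voices busy, STEAL voice 0 (pitch 72, oldest) -> assign | voices=[75 85 79]
Op 9: note_on(74): all voices busy, STEAL voice 1 (pitch 85, oldest) -> assign | voices=[75 74 79]
Op 10: note_off(75): free voice 0 | voices=[- 74 79]
Op 11: note_on(80): voice 0 is free -> assigned | voices=[80 74 79]
Op 12: note_on(69): all voices busy, STEAL voice 2 (pitch 79, oldest) -> assign | voices=[80 74 69]

Answer: 80 74 69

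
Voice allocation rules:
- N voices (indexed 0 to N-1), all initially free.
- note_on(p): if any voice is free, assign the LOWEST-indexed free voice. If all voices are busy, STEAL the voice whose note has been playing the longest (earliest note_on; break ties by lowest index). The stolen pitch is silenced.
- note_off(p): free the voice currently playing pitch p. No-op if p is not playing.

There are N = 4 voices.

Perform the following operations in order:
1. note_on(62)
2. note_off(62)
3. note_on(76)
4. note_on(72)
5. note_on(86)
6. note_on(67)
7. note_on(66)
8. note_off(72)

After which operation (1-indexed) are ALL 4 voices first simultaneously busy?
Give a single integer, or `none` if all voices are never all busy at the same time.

Answer: 6

Derivation:
Op 1: note_on(62): voice 0 is free -> assigned | voices=[62 - - -]
Op 2: note_off(62): free voice 0 | voices=[- - - -]
Op 3: note_on(76): voice 0 is free -> assigned | voices=[76 - - -]
Op 4: note_on(72): voice 1 is free -> assigned | voices=[76 72 - -]
Op 5: note_on(86): voice 2 is free -> assigned | voices=[76 72 86 -]
Op 6: note_on(67): voice 3 is free -> assigned | voices=[76 72 86 67]
Op 7: note_on(66): all voices busy, STEAL voice 0 (pitch 76, oldest) -> assign | voices=[66 72 86 67]
Op 8: note_off(72): free voice 1 | voices=[66 - 86 67]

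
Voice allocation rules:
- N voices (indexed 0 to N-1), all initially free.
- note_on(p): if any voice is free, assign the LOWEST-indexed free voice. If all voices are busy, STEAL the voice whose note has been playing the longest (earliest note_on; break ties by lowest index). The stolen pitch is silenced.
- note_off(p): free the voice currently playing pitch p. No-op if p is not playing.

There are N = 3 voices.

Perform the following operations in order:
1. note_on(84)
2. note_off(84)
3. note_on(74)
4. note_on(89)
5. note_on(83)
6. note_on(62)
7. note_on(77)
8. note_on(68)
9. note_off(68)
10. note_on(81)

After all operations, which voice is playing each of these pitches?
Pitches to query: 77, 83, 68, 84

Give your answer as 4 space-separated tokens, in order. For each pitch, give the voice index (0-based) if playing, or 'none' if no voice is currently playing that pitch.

Op 1: note_on(84): voice 0 is free -> assigned | voices=[84 - -]
Op 2: note_off(84): free voice 0 | voices=[- - -]
Op 3: note_on(74): voice 0 is free -> assigned | voices=[74 - -]
Op 4: note_on(89): voice 1 is free -> assigned | voices=[74 89 -]
Op 5: note_on(83): voice 2 is free -> assigned | voices=[74 89 83]
Op 6: note_on(62): all voices busy, STEAL voice 0 (pitch 74, oldest) -> assign | voices=[62 89 83]
Op 7: note_on(77): all voices busy, STEAL voice 1 (pitch 89, oldest) -> assign | voices=[62 77 83]
Op 8: note_on(68): all voices busy, STEAL voice 2 (pitch 83, oldest) -> assign | voices=[62 77 68]
Op 9: note_off(68): free voice 2 | voices=[62 77 -]
Op 10: note_on(81): voice 2 is free -> assigned | voices=[62 77 81]

Answer: 1 none none none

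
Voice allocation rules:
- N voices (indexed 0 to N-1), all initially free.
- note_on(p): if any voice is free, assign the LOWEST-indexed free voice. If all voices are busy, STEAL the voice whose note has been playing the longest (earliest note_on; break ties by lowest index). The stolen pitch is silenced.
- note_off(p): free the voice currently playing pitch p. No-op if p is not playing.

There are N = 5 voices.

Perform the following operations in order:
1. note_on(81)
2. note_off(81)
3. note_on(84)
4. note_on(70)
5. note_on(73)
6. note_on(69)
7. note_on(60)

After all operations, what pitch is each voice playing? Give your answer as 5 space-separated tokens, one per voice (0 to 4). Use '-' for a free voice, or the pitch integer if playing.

Op 1: note_on(81): voice 0 is free -> assigned | voices=[81 - - - -]
Op 2: note_off(81): free voice 0 | voices=[- - - - -]
Op 3: note_on(84): voice 0 is free -> assigned | voices=[84 - - - -]
Op 4: note_on(70): voice 1 is free -> assigned | voices=[84 70 - - -]
Op 5: note_on(73): voice 2 is free -> assigned | voices=[84 70 73 - -]
Op 6: note_on(69): voice 3 is free -> assigned | voices=[84 70 73 69 -]
Op 7: note_on(60): voice 4 is free -> assigned | voices=[84 70 73 69 60]

Answer: 84 70 73 69 60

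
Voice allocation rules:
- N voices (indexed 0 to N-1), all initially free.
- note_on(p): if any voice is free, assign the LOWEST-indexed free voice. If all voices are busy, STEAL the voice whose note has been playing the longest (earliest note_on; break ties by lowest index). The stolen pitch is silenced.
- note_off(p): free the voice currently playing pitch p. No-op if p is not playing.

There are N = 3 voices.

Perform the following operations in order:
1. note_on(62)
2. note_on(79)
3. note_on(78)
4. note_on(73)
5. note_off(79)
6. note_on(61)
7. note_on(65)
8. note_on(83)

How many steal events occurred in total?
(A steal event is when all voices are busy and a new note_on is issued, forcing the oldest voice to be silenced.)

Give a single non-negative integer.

Op 1: note_on(62): voice 0 is free -> assigned | voices=[62 - -]
Op 2: note_on(79): voice 1 is free -> assigned | voices=[62 79 -]
Op 3: note_on(78): voice 2 is free -> assigned | voices=[62 79 78]
Op 4: note_on(73): all voices busy, STEAL voice 0 (pitch 62, oldest) -> assign | voices=[73 79 78]
Op 5: note_off(79): free voice 1 | voices=[73 - 78]
Op 6: note_on(61): voice 1 is free -> assigned | voices=[73 61 78]
Op 7: note_on(65): all voices busy, STEAL voice 2 (pitch 78, oldest) -> assign | voices=[73 61 65]
Op 8: note_on(83): all voices busy, STEAL voice 0 (pitch 73, oldest) -> assign | voices=[83 61 65]

Answer: 3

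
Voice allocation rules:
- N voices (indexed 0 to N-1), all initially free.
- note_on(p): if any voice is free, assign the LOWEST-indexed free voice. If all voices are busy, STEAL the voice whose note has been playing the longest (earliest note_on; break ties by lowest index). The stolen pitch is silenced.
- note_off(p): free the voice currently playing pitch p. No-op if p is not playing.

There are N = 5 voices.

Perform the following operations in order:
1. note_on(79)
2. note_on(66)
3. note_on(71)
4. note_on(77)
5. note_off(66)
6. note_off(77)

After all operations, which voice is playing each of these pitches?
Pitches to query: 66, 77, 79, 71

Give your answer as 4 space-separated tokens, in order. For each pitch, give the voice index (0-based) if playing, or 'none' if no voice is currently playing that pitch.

Op 1: note_on(79): voice 0 is free -> assigned | voices=[79 - - - -]
Op 2: note_on(66): voice 1 is free -> assigned | voices=[79 66 - - -]
Op 3: note_on(71): voice 2 is free -> assigned | voices=[79 66 71 - -]
Op 4: note_on(77): voice 3 is free -> assigned | voices=[79 66 71 77 -]
Op 5: note_off(66): free voice 1 | voices=[79 - 71 77 -]
Op 6: note_off(77): free voice 3 | voices=[79 - 71 - -]

Answer: none none 0 2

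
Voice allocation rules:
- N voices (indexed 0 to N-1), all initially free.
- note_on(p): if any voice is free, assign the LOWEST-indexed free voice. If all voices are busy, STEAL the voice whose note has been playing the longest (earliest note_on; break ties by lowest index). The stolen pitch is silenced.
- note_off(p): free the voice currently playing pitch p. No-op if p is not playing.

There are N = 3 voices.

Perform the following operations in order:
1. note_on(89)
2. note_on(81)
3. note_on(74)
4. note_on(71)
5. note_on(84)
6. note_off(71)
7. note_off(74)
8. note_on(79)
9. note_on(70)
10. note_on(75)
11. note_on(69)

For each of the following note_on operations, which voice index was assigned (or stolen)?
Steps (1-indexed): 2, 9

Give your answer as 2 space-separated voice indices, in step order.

Op 1: note_on(89): voice 0 is free -> assigned | voices=[89 - -]
Op 2: note_on(81): voice 1 is free -> assigned | voices=[89 81 -]
Op 3: note_on(74): voice 2 is free -> assigned | voices=[89 81 74]
Op 4: note_on(71): all voices busy, STEAL voice 0 (pitch 89, oldest) -> assign | voices=[71 81 74]
Op 5: note_on(84): all voices busy, STEAL voice 1 (pitch 81, oldest) -> assign | voices=[71 84 74]
Op 6: note_off(71): free voice 0 | voices=[- 84 74]
Op 7: note_off(74): free voice 2 | voices=[- 84 -]
Op 8: note_on(79): voice 0 is free -> assigned | voices=[79 84 -]
Op 9: note_on(70): voice 2 is free -> assigned | voices=[79 84 70]
Op 10: note_on(75): all voices busy, STEAL voice 1 (pitch 84, oldest) -> assign | voices=[79 75 70]
Op 11: note_on(69): all voices busy, STEAL voice 0 (pitch 79, oldest) -> assign | voices=[69 75 70]

Answer: 1 2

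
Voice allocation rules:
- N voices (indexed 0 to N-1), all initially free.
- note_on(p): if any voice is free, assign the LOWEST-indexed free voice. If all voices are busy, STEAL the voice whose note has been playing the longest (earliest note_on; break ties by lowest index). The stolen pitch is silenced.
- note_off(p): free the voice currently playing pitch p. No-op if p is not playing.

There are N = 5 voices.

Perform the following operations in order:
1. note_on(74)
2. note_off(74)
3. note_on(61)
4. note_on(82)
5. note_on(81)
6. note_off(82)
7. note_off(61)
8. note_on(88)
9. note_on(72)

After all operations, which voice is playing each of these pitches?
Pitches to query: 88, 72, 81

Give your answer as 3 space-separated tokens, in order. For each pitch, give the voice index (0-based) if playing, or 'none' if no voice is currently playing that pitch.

Op 1: note_on(74): voice 0 is free -> assigned | voices=[74 - - - -]
Op 2: note_off(74): free voice 0 | voices=[- - - - -]
Op 3: note_on(61): voice 0 is free -> assigned | voices=[61 - - - -]
Op 4: note_on(82): voice 1 is free -> assigned | voices=[61 82 - - -]
Op 5: note_on(81): voice 2 is free -> assigned | voices=[61 82 81 - -]
Op 6: note_off(82): free voice 1 | voices=[61 - 81 - -]
Op 7: note_off(61): free voice 0 | voices=[- - 81 - -]
Op 8: note_on(88): voice 0 is free -> assigned | voices=[88 - 81 - -]
Op 9: note_on(72): voice 1 is free -> assigned | voices=[88 72 81 - -]

Answer: 0 1 2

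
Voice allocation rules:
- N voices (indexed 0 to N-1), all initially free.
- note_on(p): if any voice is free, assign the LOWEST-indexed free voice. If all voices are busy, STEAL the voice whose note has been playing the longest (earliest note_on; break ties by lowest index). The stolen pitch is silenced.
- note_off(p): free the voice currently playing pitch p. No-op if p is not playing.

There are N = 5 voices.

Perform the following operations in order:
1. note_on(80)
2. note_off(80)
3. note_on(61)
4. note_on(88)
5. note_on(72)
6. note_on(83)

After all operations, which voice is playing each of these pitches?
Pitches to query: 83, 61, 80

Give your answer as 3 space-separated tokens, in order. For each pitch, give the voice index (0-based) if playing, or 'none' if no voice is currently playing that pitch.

Answer: 3 0 none

Derivation:
Op 1: note_on(80): voice 0 is free -> assigned | voices=[80 - - - -]
Op 2: note_off(80): free voice 0 | voices=[- - - - -]
Op 3: note_on(61): voice 0 is free -> assigned | voices=[61 - - - -]
Op 4: note_on(88): voice 1 is free -> assigned | voices=[61 88 - - -]
Op 5: note_on(72): voice 2 is free -> assigned | voices=[61 88 72 - -]
Op 6: note_on(83): voice 3 is free -> assigned | voices=[61 88 72 83 -]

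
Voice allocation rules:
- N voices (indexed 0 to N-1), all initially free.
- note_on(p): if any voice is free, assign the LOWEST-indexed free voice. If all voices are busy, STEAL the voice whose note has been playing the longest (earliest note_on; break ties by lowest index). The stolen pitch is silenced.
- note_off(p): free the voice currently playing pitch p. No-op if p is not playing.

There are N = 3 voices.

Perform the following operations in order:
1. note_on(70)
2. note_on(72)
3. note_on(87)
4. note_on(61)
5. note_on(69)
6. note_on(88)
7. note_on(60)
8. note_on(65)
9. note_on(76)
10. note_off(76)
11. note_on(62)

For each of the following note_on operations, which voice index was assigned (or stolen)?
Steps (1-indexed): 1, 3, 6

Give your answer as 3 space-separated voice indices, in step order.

Answer: 0 2 2

Derivation:
Op 1: note_on(70): voice 0 is free -> assigned | voices=[70 - -]
Op 2: note_on(72): voice 1 is free -> assigned | voices=[70 72 -]
Op 3: note_on(87): voice 2 is free -> assigned | voices=[70 72 87]
Op 4: note_on(61): all voices busy, STEAL voice 0 (pitch 70, oldest) -> assign | voices=[61 72 87]
Op 5: note_on(69): all voices busy, STEAL voice 1 (pitch 72, oldest) -> assign | voices=[61 69 87]
Op 6: note_on(88): all voices busy, STEAL voice 2 (pitch 87, oldest) -> assign | voices=[61 69 88]
Op 7: note_on(60): all voices busy, STEAL voice 0 (pitch 61, oldest) -> assign | voices=[60 69 88]
Op 8: note_on(65): all voices busy, STEAL voice 1 (pitch 69, oldest) -> assign | voices=[60 65 88]
Op 9: note_on(76): all voices busy, STEAL voice 2 (pitch 88, oldest) -> assign | voices=[60 65 76]
Op 10: note_off(76): free voice 2 | voices=[60 65 -]
Op 11: note_on(62): voice 2 is free -> assigned | voices=[60 65 62]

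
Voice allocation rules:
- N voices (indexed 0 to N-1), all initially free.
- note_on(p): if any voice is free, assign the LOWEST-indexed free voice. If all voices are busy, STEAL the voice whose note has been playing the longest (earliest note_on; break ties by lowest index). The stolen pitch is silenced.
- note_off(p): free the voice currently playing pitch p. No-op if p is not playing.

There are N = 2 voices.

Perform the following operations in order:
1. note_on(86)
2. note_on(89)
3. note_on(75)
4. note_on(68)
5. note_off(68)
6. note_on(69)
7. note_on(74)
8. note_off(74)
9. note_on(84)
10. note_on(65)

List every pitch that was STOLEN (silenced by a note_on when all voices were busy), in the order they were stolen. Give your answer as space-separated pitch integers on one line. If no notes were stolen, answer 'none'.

Answer: 86 89 75 69

Derivation:
Op 1: note_on(86): voice 0 is free -> assigned | voices=[86 -]
Op 2: note_on(89): voice 1 is free -> assigned | voices=[86 89]
Op 3: note_on(75): all voices busy, STEAL voice 0 (pitch 86, oldest) -> assign | voices=[75 89]
Op 4: note_on(68): all voices busy, STEAL voice 1 (pitch 89, oldest) -> assign | voices=[75 68]
Op 5: note_off(68): free voice 1 | voices=[75 -]
Op 6: note_on(69): voice 1 is free -> assigned | voices=[75 69]
Op 7: note_on(74): all voices busy, STEAL voice 0 (pitch 75, oldest) -> assign | voices=[74 69]
Op 8: note_off(74): free voice 0 | voices=[- 69]
Op 9: note_on(84): voice 0 is free -> assigned | voices=[84 69]
Op 10: note_on(65): all voices busy, STEAL voice 1 (pitch 69, oldest) -> assign | voices=[84 65]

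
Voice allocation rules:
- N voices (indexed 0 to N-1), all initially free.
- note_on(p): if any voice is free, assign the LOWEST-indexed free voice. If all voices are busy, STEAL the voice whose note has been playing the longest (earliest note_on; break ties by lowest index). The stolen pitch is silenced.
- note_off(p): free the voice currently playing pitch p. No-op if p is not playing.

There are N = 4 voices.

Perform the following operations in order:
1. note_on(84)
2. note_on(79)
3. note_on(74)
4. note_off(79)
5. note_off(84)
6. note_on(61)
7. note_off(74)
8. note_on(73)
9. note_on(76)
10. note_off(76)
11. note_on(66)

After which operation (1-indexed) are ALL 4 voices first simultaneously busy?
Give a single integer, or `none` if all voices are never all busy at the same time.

Op 1: note_on(84): voice 0 is free -> assigned | voices=[84 - - -]
Op 2: note_on(79): voice 1 is free -> assigned | voices=[84 79 - -]
Op 3: note_on(74): voice 2 is free -> assigned | voices=[84 79 74 -]
Op 4: note_off(79): free voice 1 | voices=[84 - 74 -]
Op 5: note_off(84): free voice 0 | voices=[- - 74 -]
Op 6: note_on(61): voice 0 is free -> assigned | voices=[61 - 74 -]
Op 7: note_off(74): free voice 2 | voices=[61 - - -]
Op 8: note_on(73): voice 1 is free -> assigned | voices=[61 73 - -]
Op 9: note_on(76): voice 2 is free -> assigned | voices=[61 73 76 -]
Op 10: note_off(76): free voice 2 | voices=[61 73 - -]
Op 11: note_on(66): voice 2 is free -> assigned | voices=[61 73 66 -]

Answer: none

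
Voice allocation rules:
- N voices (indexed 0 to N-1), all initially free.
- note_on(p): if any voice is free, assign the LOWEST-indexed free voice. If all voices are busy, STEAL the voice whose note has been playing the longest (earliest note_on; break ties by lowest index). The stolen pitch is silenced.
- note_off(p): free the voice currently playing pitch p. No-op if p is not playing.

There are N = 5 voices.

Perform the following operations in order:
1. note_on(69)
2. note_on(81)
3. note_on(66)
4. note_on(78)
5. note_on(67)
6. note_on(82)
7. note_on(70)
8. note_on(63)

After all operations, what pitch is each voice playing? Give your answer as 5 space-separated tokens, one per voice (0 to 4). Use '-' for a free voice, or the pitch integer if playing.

Op 1: note_on(69): voice 0 is free -> assigned | voices=[69 - - - -]
Op 2: note_on(81): voice 1 is free -> assigned | voices=[69 81 - - -]
Op 3: note_on(66): voice 2 is free -> assigned | voices=[69 81 66 - -]
Op 4: note_on(78): voice 3 is free -> assigned | voices=[69 81 66 78 -]
Op 5: note_on(67): voice 4 is free -> assigned | voices=[69 81 66 78 67]
Op 6: note_on(82): all voices busy, STEAL voice 0 (pitch 69, oldest) -> assign | voices=[82 81 66 78 67]
Op 7: note_on(70): all voices busy, STEAL voice 1 (pitch 81, oldest) -> assign | voices=[82 70 66 78 67]
Op 8: note_on(63): all voices busy, STEAL voice 2 (pitch 66, oldest) -> assign | voices=[82 70 63 78 67]

Answer: 82 70 63 78 67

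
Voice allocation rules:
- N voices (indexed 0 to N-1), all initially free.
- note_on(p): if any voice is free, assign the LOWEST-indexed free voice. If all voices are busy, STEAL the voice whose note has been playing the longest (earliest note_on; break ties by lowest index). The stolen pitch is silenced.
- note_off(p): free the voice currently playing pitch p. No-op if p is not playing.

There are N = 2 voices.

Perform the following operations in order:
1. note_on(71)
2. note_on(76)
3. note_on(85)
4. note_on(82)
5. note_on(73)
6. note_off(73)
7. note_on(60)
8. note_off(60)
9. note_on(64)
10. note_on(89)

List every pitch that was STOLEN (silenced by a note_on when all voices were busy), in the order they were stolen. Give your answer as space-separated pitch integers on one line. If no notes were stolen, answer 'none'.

Answer: 71 76 85 82

Derivation:
Op 1: note_on(71): voice 0 is free -> assigned | voices=[71 -]
Op 2: note_on(76): voice 1 is free -> assigned | voices=[71 76]
Op 3: note_on(85): all voices busy, STEAL voice 0 (pitch 71, oldest) -> assign | voices=[85 76]
Op 4: note_on(82): all voices busy, STEAL voice 1 (pitch 76, oldest) -> assign | voices=[85 82]
Op 5: note_on(73): all voices busy, STEAL voice 0 (pitch 85, oldest) -> assign | voices=[73 82]
Op 6: note_off(73): free voice 0 | voices=[- 82]
Op 7: note_on(60): voice 0 is free -> assigned | voices=[60 82]
Op 8: note_off(60): free voice 0 | voices=[- 82]
Op 9: note_on(64): voice 0 is free -> assigned | voices=[64 82]
Op 10: note_on(89): all voices busy, STEAL voice 1 (pitch 82, oldest) -> assign | voices=[64 89]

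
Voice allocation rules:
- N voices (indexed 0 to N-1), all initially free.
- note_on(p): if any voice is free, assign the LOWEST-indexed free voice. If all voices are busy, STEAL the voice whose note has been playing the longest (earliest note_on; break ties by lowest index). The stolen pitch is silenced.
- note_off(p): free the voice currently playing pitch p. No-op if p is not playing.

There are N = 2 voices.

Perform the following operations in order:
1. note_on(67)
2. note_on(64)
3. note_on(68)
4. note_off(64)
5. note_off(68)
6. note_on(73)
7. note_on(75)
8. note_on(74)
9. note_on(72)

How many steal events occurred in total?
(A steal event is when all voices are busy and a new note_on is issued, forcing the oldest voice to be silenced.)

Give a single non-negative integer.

Op 1: note_on(67): voice 0 is free -> assigned | voices=[67 -]
Op 2: note_on(64): voice 1 is free -> assigned | voices=[67 64]
Op 3: note_on(68): all voices busy, STEAL voice 0 (pitch 67, oldest) -> assign | voices=[68 64]
Op 4: note_off(64): free voice 1 | voices=[68 -]
Op 5: note_off(68): free voice 0 | voices=[- -]
Op 6: note_on(73): voice 0 is free -> assigned | voices=[73 -]
Op 7: note_on(75): voice 1 is free -> assigned | voices=[73 75]
Op 8: note_on(74): all voices busy, STEAL voice 0 (pitch 73, oldest) -> assign | voices=[74 75]
Op 9: note_on(72): all voices busy, STEAL voice 1 (pitch 75, oldest) -> assign | voices=[74 72]

Answer: 3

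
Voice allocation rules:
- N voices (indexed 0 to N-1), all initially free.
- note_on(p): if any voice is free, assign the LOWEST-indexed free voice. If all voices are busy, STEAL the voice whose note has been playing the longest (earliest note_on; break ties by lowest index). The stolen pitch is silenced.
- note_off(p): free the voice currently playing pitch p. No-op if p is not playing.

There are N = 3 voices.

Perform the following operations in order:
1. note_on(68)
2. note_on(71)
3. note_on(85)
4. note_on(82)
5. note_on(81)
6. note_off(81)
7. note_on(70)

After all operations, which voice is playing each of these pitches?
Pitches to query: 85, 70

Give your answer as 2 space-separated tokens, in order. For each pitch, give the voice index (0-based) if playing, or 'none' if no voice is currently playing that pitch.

Answer: 2 1

Derivation:
Op 1: note_on(68): voice 0 is free -> assigned | voices=[68 - -]
Op 2: note_on(71): voice 1 is free -> assigned | voices=[68 71 -]
Op 3: note_on(85): voice 2 is free -> assigned | voices=[68 71 85]
Op 4: note_on(82): all voices busy, STEAL voice 0 (pitch 68, oldest) -> assign | voices=[82 71 85]
Op 5: note_on(81): all voices busy, STEAL voice 1 (pitch 71, oldest) -> assign | voices=[82 81 85]
Op 6: note_off(81): free voice 1 | voices=[82 - 85]
Op 7: note_on(70): voice 1 is free -> assigned | voices=[82 70 85]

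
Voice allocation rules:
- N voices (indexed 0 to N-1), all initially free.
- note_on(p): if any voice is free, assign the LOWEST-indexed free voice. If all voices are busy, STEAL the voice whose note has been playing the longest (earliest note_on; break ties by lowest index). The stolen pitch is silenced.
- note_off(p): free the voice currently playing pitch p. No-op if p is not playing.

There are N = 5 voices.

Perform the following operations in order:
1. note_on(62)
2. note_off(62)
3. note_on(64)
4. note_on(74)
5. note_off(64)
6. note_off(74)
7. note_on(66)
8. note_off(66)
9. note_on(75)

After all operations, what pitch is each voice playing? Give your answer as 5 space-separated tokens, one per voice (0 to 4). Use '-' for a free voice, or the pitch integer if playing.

Answer: 75 - - - -

Derivation:
Op 1: note_on(62): voice 0 is free -> assigned | voices=[62 - - - -]
Op 2: note_off(62): free voice 0 | voices=[- - - - -]
Op 3: note_on(64): voice 0 is free -> assigned | voices=[64 - - - -]
Op 4: note_on(74): voice 1 is free -> assigned | voices=[64 74 - - -]
Op 5: note_off(64): free voice 0 | voices=[- 74 - - -]
Op 6: note_off(74): free voice 1 | voices=[- - - - -]
Op 7: note_on(66): voice 0 is free -> assigned | voices=[66 - - - -]
Op 8: note_off(66): free voice 0 | voices=[- - - - -]
Op 9: note_on(75): voice 0 is free -> assigned | voices=[75 - - - -]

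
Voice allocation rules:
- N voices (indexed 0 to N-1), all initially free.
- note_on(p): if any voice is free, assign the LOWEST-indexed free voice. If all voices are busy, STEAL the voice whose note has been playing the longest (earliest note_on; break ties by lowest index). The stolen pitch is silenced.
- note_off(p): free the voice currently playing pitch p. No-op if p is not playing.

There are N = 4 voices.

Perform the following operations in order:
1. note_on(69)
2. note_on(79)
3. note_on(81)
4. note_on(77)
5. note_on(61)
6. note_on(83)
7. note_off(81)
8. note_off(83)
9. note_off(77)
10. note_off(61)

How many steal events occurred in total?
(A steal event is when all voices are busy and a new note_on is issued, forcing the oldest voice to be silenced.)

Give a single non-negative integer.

Op 1: note_on(69): voice 0 is free -> assigned | voices=[69 - - -]
Op 2: note_on(79): voice 1 is free -> assigned | voices=[69 79 - -]
Op 3: note_on(81): voice 2 is free -> assigned | voices=[69 79 81 -]
Op 4: note_on(77): voice 3 is free -> assigned | voices=[69 79 81 77]
Op 5: note_on(61): all voices busy, STEAL voice 0 (pitch 69, oldest) -> assign | voices=[61 79 81 77]
Op 6: note_on(83): all voices busy, STEAL voice 1 (pitch 79, oldest) -> assign | voices=[61 83 81 77]
Op 7: note_off(81): free voice 2 | voices=[61 83 - 77]
Op 8: note_off(83): free voice 1 | voices=[61 - - 77]
Op 9: note_off(77): free voice 3 | voices=[61 - - -]
Op 10: note_off(61): free voice 0 | voices=[- - - -]

Answer: 2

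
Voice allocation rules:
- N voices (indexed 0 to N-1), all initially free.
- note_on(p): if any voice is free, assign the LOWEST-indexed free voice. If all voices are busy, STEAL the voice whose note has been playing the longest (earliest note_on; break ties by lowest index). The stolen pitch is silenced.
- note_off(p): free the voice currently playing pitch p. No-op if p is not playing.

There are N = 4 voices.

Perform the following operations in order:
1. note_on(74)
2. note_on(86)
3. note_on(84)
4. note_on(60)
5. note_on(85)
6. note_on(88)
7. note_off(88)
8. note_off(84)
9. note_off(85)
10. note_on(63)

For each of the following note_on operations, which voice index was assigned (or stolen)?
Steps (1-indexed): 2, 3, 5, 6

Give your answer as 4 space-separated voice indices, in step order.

Op 1: note_on(74): voice 0 is free -> assigned | voices=[74 - - -]
Op 2: note_on(86): voice 1 is free -> assigned | voices=[74 86 - -]
Op 3: note_on(84): voice 2 is free -> assigned | voices=[74 86 84 -]
Op 4: note_on(60): voice 3 is free -> assigned | voices=[74 86 84 60]
Op 5: note_on(85): all voices busy, STEAL voice 0 (pitch 74, oldest) -> assign | voices=[85 86 84 60]
Op 6: note_on(88): all voices busy, STEAL voice 1 (pitch 86, oldest) -> assign | voices=[85 88 84 60]
Op 7: note_off(88): free voice 1 | voices=[85 - 84 60]
Op 8: note_off(84): free voice 2 | voices=[85 - - 60]
Op 9: note_off(85): free voice 0 | voices=[- - - 60]
Op 10: note_on(63): voice 0 is free -> assigned | voices=[63 - - 60]

Answer: 1 2 0 1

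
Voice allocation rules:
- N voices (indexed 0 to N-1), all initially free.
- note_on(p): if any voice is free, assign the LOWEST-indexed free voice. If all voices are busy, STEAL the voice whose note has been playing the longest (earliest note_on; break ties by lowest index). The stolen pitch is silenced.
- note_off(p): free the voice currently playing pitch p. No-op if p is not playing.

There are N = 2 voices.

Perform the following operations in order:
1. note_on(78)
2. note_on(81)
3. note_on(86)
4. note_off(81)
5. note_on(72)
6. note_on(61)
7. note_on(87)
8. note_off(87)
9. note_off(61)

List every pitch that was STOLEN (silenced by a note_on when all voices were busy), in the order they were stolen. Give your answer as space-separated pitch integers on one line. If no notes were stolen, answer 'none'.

Answer: 78 86 72

Derivation:
Op 1: note_on(78): voice 0 is free -> assigned | voices=[78 -]
Op 2: note_on(81): voice 1 is free -> assigned | voices=[78 81]
Op 3: note_on(86): all voices busy, STEAL voice 0 (pitch 78, oldest) -> assign | voices=[86 81]
Op 4: note_off(81): free voice 1 | voices=[86 -]
Op 5: note_on(72): voice 1 is free -> assigned | voices=[86 72]
Op 6: note_on(61): all voices busy, STEAL voice 0 (pitch 86, oldest) -> assign | voices=[61 72]
Op 7: note_on(87): all voices busy, STEAL voice 1 (pitch 72, oldest) -> assign | voices=[61 87]
Op 8: note_off(87): free voice 1 | voices=[61 -]
Op 9: note_off(61): free voice 0 | voices=[- -]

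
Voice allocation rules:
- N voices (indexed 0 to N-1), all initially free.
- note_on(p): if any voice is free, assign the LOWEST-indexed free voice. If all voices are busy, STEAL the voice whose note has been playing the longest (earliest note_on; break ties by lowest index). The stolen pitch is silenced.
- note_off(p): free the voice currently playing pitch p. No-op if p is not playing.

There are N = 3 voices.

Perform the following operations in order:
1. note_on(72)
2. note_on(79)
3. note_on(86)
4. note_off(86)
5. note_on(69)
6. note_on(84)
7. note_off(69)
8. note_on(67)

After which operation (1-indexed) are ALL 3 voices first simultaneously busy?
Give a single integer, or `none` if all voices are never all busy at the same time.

Answer: 3

Derivation:
Op 1: note_on(72): voice 0 is free -> assigned | voices=[72 - -]
Op 2: note_on(79): voice 1 is free -> assigned | voices=[72 79 -]
Op 3: note_on(86): voice 2 is free -> assigned | voices=[72 79 86]
Op 4: note_off(86): free voice 2 | voices=[72 79 -]
Op 5: note_on(69): voice 2 is free -> assigned | voices=[72 79 69]
Op 6: note_on(84): all voices busy, STEAL voice 0 (pitch 72, oldest) -> assign | voices=[84 79 69]
Op 7: note_off(69): free voice 2 | voices=[84 79 -]
Op 8: note_on(67): voice 2 is free -> assigned | voices=[84 79 67]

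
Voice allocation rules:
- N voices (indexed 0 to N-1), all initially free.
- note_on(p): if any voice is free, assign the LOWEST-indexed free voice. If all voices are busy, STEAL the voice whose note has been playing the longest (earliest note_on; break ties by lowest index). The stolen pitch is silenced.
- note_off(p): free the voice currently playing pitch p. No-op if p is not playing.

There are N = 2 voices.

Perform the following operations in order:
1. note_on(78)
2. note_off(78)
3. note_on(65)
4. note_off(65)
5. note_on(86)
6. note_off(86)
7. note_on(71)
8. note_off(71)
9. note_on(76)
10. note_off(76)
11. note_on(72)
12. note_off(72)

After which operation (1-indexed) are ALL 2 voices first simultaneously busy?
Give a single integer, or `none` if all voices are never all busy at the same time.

Answer: none

Derivation:
Op 1: note_on(78): voice 0 is free -> assigned | voices=[78 -]
Op 2: note_off(78): free voice 0 | voices=[- -]
Op 3: note_on(65): voice 0 is free -> assigned | voices=[65 -]
Op 4: note_off(65): free voice 0 | voices=[- -]
Op 5: note_on(86): voice 0 is free -> assigned | voices=[86 -]
Op 6: note_off(86): free voice 0 | voices=[- -]
Op 7: note_on(71): voice 0 is free -> assigned | voices=[71 -]
Op 8: note_off(71): free voice 0 | voices=[- -]
Op 9: note_on(76): voice 0 is free -> assigned | voices=[76 -]
Op 10: note_off(76): free voice 0 | voices=[- -]
Op 11: note_on(72): voice 0 is free -> assigned | voices=[72 -]
Op 12: note_off(72): free voice 0 | voices=[- -]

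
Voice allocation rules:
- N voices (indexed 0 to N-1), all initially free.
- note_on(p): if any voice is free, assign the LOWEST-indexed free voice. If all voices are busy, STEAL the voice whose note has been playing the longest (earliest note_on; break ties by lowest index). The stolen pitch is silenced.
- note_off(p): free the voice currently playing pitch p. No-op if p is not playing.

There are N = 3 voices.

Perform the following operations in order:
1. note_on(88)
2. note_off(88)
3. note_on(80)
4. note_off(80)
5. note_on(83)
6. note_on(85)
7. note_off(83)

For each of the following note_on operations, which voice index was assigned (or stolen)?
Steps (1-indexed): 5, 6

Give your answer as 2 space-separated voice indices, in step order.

Op 1: note_on(88): voice 0 is free -> assigned | voices=[88 - -]
Op 2: note_off(88): free voice 0 | voices=[- - -]
Op 3: note_on(80): voice 0 is free -> assigned | voices=[80 - -]
Op 4: note_off(80): free voice 0 | voices=[- - -]
Op 5: note_on(83): voice 0 is free -> assigned | voices=[83 - -]
Op 6: note_on(85): voice 1 is free -> assigned | voices=[83 85 -]
Op 7: note_off(83): free voice 0 | voices=[- 85 -]

Answer: 0 1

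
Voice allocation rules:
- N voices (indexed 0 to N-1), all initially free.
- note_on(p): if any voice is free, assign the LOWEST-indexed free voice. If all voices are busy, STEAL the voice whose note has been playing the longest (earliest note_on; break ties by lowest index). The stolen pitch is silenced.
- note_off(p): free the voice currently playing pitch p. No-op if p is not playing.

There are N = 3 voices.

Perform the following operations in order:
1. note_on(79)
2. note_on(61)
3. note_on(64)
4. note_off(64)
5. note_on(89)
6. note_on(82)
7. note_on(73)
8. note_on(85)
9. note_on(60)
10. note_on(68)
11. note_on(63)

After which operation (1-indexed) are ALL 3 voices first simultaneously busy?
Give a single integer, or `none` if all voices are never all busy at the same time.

Op 1: note_on(79): voice 0 is free -> assigned | voices=[79 - -]
Op 2: note_on(61): voice 1 is free -> assigned | voices=[79 61 -]
Op 3: note_on(64): voice 2 is free -> assigned | voices=[79 61 64]
Op 4: note_off(64): free voice 2 | voices=[79 61 -]
Op 5: note_on(89): voice 2 is free -> assigned | voices=[79 61 89]
Op 6: note_on(82): all voices busy, STEAL voice 0 (pitch 79, oldest) -> assign | voices=[82 61 89]
Op 7: note_on(73): all voices busy, STEAL voice 1 (pitch 61, oldest) -> assign | voices=[82 73 89]
Op 8: note_on(85): all voices busy, STEAL voice 2 (pitch 89, oldest) -> assign | voices=[82 73 85]
Op 9: note_on(60): all voices busy, STEAL voice 0 (pitch 82, oldest) -> assign | voices=[60 73 85]
Op 10: note_on(68): all voices busy, STEAL voice 1 (pitch 73, oldest) -> assign | voices=[60 68 85]
Op 11: note_on(63): all voices busy, STEAL voice 2 (pitch 85, oldest) -> assign | voices=[60 68 63]

Answer: 3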